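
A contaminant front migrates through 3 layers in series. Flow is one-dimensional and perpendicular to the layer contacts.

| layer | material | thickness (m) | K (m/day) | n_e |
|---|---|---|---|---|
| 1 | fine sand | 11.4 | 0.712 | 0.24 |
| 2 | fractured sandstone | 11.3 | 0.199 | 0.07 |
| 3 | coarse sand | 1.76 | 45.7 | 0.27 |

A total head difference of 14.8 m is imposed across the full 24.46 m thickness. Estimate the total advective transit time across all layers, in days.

With flow normal to the layers, continuity requires the same specific discharge q through every layer.
Σ(b_i/K_i) = 11.4/0.712 + 11.3/0.199 + 1.76/45.7 = 72.83 d.
q = Δh / Σ(b_i/K_i) = 14.8 / 72.83 = 0.2032 m/day.
In each layer the seepage velocity is v_i = q/n_i, so the layer transit time is t_i = b_i·n_i / q:
  layer 1 (fine sand): t_1 = 11.4 × 0.24 / 0.2032 = 13.46 d
  layer 2 (fractured sandstone): t_2 = 11.3 × 0.07 / 0.2032 = 3.893 d
  layer 3 (coarse sand): t_3 = 1.76 × 0.27 / 0.2032 = 2.339 d
Total t = Σ t_i = 19.70 days.

19.7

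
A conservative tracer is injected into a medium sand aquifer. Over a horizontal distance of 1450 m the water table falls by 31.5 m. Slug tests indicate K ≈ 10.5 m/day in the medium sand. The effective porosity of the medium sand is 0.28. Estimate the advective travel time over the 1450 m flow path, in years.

Hydraulic gradient i = Δh / L = 31.5 / 1450 = 0.02172.
Darcy flux q = K · i = 10.50 × 0.02172 = 0.2281 m/day.
Seepage velocity v = q / n_e = 0.2281 / 0.28 = 0.8147 m/day.
Travel time t = L / v = 1450 / 0.8147 = 1780 days = 4.873 years.

4.87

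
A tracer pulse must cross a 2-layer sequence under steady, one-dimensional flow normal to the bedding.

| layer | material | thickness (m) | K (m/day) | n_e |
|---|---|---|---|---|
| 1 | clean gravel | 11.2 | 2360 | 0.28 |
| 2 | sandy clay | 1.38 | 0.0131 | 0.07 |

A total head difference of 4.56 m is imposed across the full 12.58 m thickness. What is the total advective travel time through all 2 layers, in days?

With flow normal to the layers, continuity requires the same specific discharge q through every layer.
Σ(b_i/K_i) = 11.2/2360 + 1.38/0.0131 = 105.3 d.
q = Δh / Σ(b_i/K_i) = 4.56 / 105.3 = 0.04329 m/day.
In each layer the seepage velocity is v_i = q/n_i, so the layer transit time is t_i = b_i·n_i / q:
  layer 1 (clean gravel): t_1 = 11.2 × 0.28 / 0.04329 = 72.45 d
  layer 2 (sandy clay): t_2 = 1.38 × 0.07 / 0.04329 = 2.232 d
Total t = Σ t_i = 74.68 days.

74.7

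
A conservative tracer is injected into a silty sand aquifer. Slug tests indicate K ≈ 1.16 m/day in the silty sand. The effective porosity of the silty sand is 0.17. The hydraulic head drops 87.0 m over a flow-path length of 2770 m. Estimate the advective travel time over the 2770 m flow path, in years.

35.4

Hydraulic gradient i = Δh / L = 87.0 / 2770 = 0.03141.
Darcy flux q = K · i = 1.160 × 0.03141 = 0.03643 m/day.
Seepage velocity v = q / n_e = 0.03643 / 0.17 = 0.2143 m/day.
Travel time t = L / v = 2770 / 0.2143 = 12925 days = 35.39 years.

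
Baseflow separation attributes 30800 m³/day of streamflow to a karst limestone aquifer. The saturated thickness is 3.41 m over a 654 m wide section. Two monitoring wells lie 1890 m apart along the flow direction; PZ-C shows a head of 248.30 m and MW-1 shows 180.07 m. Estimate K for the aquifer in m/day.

Cross-sectional area A = 654 × 3.41 = 2230 m².
Hydraulic gradient i = (248.30 − 180.07) / 1890 = 68.23 / 1890 = 0.03610.
From Q = K·A·i, K = Q / (A·i) = 30800 / (2230 × 0.03610) = 382.6 m/day.

383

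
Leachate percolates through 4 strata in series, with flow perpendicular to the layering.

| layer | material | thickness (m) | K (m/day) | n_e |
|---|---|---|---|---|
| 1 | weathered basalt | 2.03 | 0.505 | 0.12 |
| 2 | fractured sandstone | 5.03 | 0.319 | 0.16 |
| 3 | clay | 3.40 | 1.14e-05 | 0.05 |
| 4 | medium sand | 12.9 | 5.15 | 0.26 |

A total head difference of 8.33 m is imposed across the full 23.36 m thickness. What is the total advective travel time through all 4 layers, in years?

With flow normal to the layers, continuity requires the same specific discharge q through every layer.
Σ(b_i/K_i) = 2.03/0.505 + 5.03/0.319 + 3.40/1.14e-05 + 12.9/5.15 = 2.983e+05 d.
q = Δh / Σ(b_i/K_i) = 8.33 / 2.983e+05 = 2.793e-05 m/day.
In each layer the seepage velocity is v_i = q/n_i, so the layer transit time is t_i = b_i·n_i / q:
  layer 1 (weathered basalt): t_1 = 2.03 × 0.12 / 2.793e-05 = 8722 d
  layer 2 (fractured sandstone): t_2 = 5.03 × 0.16 / 2.793e-05 = 28817 d
  layer 3 (clay): t_3 = 3.40 × 0.05 / 2.793e-05 = 6087 d
  layer 4 (medium sand): t_4 = 12.9 × 0.26 / 2.793e-05 = 1.201e+05 d
Total t = Σ t_i = 1.637e+05 days = 448.2 years.

448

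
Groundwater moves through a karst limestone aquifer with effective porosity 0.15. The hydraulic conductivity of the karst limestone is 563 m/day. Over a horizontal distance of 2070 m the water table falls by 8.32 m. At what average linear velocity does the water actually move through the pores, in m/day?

15.1

Hydraulic gradient i = Δh / L = 8.32 / 2070 = 0.004019.
Darcy flux q = K · i = 563.0 × 0.004019 = 2.263 m/day.
Seepage velocity v = q / n_e = 2.263 / 0.15 = 15.09 m/day.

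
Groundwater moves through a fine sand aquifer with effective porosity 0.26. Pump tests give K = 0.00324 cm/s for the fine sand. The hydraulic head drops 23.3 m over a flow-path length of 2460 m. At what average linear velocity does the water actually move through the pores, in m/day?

0.102

Convert K: 0.00324 cm/s × 864 = 2.799 m/day.
Hydraulic gradient i = Δh / L = 23.3 / 2460 = 0.009472.
Darcy flux q = K · i = 2.799 × 0.009472 = 0.02651 m/day.
Seepage velocity v = q / n_e = 0.02651 / 0.26 = 0.1020 m/day.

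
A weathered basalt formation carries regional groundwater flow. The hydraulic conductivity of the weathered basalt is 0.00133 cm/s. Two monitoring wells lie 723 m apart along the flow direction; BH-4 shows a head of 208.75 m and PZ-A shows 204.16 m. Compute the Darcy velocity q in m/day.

Convert K: 0.00133 cm/s × 864 = 1.149 m/day.
Hydraulic gradient i = (208.75 − 204.16) / 723 = 4.59 / 723 = 0.006349.
Specific discharge q = K · i = 1.149 × 0.006349 = 0.007295 m/day.

0.00730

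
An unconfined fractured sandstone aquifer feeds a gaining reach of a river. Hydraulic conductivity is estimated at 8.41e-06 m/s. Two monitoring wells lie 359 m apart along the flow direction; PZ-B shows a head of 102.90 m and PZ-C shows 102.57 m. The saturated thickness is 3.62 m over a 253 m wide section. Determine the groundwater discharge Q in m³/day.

0.612

Convert K: 8.41e-06 m/s × 86400 = 0.7266 m/day.
Cross-sectional area A = 253 × 3.62 = 915.9 m².
Hydraulic gradient i = (102.90 − 102.57) / 359 = 0.33 / 359 = 0.0009192.
Darcy's law: Q = K · A · i = 0.7266 × 915.9 × 0.0009192 = 0.6117 m³/day.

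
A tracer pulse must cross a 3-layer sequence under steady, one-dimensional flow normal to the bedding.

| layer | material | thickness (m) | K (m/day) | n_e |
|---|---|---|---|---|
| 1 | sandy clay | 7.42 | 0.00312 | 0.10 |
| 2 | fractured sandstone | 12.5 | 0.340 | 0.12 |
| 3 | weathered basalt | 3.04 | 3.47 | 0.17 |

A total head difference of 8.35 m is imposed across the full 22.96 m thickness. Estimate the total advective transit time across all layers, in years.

2.19

With flow normal to the layers, continuity requires the same specific discharge q through every layer.
Σ(b_i/K_i) = 7.42/0.00312 + 12.5/0.340 + 3.04/3.47 = 2416 d.
q = Δh / Σ(b_i/K_i) = 8.35 / 2416 = 0.003456 m/day.
In each layer the seepage velocity is v_i = q/n_i, so the layer transit time is t_i = b_i·n_i / q:
  layer 1 (sandy clay): t_1 = 7.42 × 0.10 / 0.003456 = 214.7 d
  layer 2 (fractured sandstone): t_2 = 12.5 × 0.12 / 0.003456 = 434.0 d
  layer 3 (weathered basalt): t_3 = 3.04 × 0.17 / 0.003456 = 149.5 d
Total t = Σ t_i = 798.2 days = 2.185 years.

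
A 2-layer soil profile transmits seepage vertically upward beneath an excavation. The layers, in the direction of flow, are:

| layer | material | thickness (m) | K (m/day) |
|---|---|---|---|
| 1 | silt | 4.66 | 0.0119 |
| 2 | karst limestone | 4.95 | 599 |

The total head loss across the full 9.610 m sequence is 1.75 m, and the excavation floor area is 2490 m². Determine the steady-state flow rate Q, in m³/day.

11.1

Flow is perpendicular to layering, so the layers act in series and the equivalent K is the thickness-weighted harmonic mean.
Total thickness L = 4.66 + 4.95 = 9.610 m.
Σ(b_i/K_i) = 4.66/0.0119 + 4.95/599 = 391.6 d.
K_eq = L / Σ(b_i/K_i) = 9.610 / 391.6 = 0.02454 m/day.
Q = K_eq · A · (Δh/L) = 0.02454 × 2490 × (1.75/9.610) = 11.13 m³/day.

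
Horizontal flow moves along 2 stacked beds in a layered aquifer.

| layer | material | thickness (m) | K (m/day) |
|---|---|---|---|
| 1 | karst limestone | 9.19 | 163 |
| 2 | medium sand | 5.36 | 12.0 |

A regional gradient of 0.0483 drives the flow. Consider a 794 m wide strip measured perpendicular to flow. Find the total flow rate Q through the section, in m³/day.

59900

Flow is parallel to layering, so each bed carries its own Darcy discharge and the transmissivities add.
Σ(K_i·b_i) = 163×9.19 + 12.0×5.36 = 1562 m²/day.
Hydraulic gradient i = 0.0483.
Q = Σ(K_i·b_i) · W · i = 1562 × 794 × 0.04830 = 59914 m³/day.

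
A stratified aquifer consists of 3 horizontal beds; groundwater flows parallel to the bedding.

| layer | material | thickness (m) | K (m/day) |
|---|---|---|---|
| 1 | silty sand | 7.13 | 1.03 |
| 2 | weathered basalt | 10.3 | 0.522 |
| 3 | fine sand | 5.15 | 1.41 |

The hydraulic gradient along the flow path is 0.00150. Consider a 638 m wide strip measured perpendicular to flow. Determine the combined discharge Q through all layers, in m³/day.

Flow is parallel to layering, so each bed carries its own Darcy discharge and the transmissivities add.
Σ(K_i·b_i) = 1.03×7.13 + 0.522×10.3 + 1.41×5.15 = 19.98 m²/day.
Hydraulic gradient i = 0.00150.
Q = Σ(K_i·b_i) · W · i = 19.98 × 638 × 0.001500 = 19.12 m³/day.

19.1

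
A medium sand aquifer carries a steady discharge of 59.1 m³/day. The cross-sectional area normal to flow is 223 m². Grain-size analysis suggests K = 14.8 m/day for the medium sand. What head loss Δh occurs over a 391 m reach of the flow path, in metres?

7.00

From Q = K·A·i, i = Q / (K·A) = 59.1 / (14.80 × 223.0) = 0.01791.
Head loss Δh = i · L = 0.01791 × 391 = 7.002 m.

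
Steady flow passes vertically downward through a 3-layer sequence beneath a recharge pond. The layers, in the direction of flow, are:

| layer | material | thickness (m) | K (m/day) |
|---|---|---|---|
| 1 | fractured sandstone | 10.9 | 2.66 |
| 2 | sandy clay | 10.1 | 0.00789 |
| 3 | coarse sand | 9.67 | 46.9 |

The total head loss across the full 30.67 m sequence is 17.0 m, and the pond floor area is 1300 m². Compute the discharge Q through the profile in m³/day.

17.2

Flow is perpendicular to layering, so the layers act in series and the equivalent K is the thickness-weighted harmonic mean.
Total thickness L = 10.9 + 10.1 + 9.67 = 30.67 m.
Σ(b_i/K_i) = 10.9/2.66 + 10.1/0.00789 + 9.67/46.9 = 1284 d.
K_eq = L / Σ(b_i/K_i) = 30.67 / 1284 = 0.02388 m/day.
Q = K_eq · A · (Δh/L) = 0.02388 × 1300 × (17.0/30.67) = 17.21 m³/day.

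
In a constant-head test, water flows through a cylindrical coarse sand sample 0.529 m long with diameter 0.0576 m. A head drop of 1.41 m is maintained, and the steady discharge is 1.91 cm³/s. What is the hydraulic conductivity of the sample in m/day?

23.8

Cross-sectional area A = π·(d/2)² = π × (0.0576/2)² = 0.002606 m².
Convert discharge: 1.91 cm³/s = 1.910e-06 m³/s.
Darcy's law rearranged: K = Q·L / (A·Δh) = 1.910e-06 × 0.529 / (0.002606 × 1.41) = 0.0002750 m/s = 23.76 m/day.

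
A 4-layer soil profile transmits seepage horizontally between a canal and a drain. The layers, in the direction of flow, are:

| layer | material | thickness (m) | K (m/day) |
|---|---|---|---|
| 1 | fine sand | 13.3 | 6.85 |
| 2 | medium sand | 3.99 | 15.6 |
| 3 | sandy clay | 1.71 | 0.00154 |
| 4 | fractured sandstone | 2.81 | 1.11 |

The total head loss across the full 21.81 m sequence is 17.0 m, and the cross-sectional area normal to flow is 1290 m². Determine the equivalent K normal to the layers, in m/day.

0.0196

Flow is perpendicular to layering, so the layers act in series and the equivalent K is the thickness-weighted harmonic mean.
Total thickness L = 13.3 + 3.99 + 1.71 + 2.81 = 21.81 m.
Σ(b_i/K_i) = 13.3/6.85 + 3.99/15.6 + 1.71/0.00154 + 2.81/1.11 = 1115 d.
K_eq = L / Σ(b_i/K_i) = 21.81 / 1115 = 0.01956 m/day.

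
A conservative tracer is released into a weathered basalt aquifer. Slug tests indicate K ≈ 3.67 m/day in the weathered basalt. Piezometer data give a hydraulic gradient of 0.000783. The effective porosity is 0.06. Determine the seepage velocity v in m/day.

Hydraulic gradient i = 0.000783.
Darcy flux q = K · i = 3.670 × 0.0007830 = 0.002874 m/day.
Seepage velocity v = q / n_e = 0.002874 / 0.06 = 0.04789 m/day.

0.0479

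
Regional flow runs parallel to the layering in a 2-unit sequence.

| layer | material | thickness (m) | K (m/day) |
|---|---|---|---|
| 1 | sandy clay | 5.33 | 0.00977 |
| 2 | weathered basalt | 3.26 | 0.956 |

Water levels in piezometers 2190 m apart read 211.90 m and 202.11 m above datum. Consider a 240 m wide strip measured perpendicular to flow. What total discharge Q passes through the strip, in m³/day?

Flow is parallel to layering, so each bed carries its own Darcy discharge and the transmissivities add.
Σ(K_i·b_i) = 0.00977×5.33 + 0.956×3.26 = 3.169 m²/day.
Hydraulic gradient i = (211.90 − 202.11) / 2190 = 9.79 / 2190 = 0.004470.
Q = Σ(K_i·b_i) · W · i = 3.169 × 240 × 0.004470 = 3.400 m³/day.

3.40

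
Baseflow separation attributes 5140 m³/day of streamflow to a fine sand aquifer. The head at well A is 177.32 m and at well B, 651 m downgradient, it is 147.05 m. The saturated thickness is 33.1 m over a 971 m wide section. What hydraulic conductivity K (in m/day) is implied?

Cross-sectional area A = 971 × 33.1 = 32140 m².
Hydraulic gradient i = (177.32 − 147.05) / 651 = 30.27 / 651 = 0.04650.
From Q = K·A·i, K = Q / (A·i) = 5140 / (32140 × 0.04650) = 3.439 m/day.

3.44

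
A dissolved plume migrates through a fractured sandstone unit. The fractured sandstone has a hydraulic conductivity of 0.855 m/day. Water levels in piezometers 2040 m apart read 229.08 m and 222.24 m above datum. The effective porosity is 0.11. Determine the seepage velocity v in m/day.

Hydraulic gradient i = (229.08 − 222.24) / 2040 = 6.84 / 2040 = 0.003353.
Darcy flux q = K · i = 0.8550 × 0.003353 = 0.002867 m/day.
Seepage velocity v = q / n_e = 0.002867 / 0.11 = 0.02606 m/day.

0.0261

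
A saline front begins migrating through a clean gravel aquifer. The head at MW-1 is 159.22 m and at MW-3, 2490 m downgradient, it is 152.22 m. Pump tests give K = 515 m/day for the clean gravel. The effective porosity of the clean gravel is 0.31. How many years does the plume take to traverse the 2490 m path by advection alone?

1.46

Hydraulic gradient i = (159.22 − 152.22) / 2490 = 7 / 2490 = 0.002811.
Darcy flux q = K · i = 515.0 × 0.002811 = 1.448 m/day.
Seepage velocity v = q / n_e = 1.448 / 0.31 = 4.670 m/day.
Travel time t = L / v = 2490 / 4.670 = 533.2 days = 1.460 years.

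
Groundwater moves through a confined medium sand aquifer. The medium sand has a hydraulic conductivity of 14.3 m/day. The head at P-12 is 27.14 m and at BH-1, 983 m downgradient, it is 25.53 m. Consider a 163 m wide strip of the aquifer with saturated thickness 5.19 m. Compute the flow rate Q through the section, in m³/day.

Cross-sectional area A = 163 × 5.19 = 846.0 m².
Hydraulic gradient i = (27.14 − 25.53) / 983 = 1.61 / 983 = 0.001638.
Darcy's law: Q = K · A · i = 14.30 × 846.0 × 0.001638 = 19.81 m³/day.

19.8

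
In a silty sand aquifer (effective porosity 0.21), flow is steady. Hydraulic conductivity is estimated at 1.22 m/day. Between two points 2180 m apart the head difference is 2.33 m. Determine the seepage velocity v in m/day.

0.00621

Hydraulic gradient i = Δh / L = 2.33 / 2180 = 0.001069.
Darcy flux q = K · i = 1.220 × 0.001069 = 0.001304 m/day.
Seepage velocity v = q / n_e = 0.001304 / 0.21 = 0.006209 m/day.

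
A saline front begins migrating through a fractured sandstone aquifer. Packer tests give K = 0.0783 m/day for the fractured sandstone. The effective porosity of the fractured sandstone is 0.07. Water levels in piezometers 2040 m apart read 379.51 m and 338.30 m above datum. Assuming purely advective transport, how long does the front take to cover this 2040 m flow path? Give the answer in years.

Hydraulic gradient i = (379.51 − 338.30) / 2040 = 41.21 / 2040 = 0.02020.
Darcy flux q = K · i = 0.07830 × 0.02020 = 0.001582 m/day.
Seepage velocity v = q / n_e = 0.001582 / 0.07 = 0.02260 m/day.
Travel time t = L / v = 2040 / 0.02260 = 90281 days = 247.2 years.

247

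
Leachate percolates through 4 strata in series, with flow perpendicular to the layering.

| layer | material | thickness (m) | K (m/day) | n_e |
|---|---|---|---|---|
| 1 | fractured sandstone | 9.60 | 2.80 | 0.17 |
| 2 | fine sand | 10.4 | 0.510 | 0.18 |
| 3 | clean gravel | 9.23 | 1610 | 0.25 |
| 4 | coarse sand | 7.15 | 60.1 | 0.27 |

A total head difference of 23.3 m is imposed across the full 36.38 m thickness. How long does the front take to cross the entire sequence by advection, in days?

With flow normal to the layers, continuity requires the same specific discharge q through every layer.
Σ(b_i/K_i) = 9.60/2.80 + 10.4/0.510 + 9.23/1610 + 7.15/60.1 = 23.95 d.
q = Δh / Σ(b_i/K_i) = 23.3 / 23.95 = 0.9730 m/day.
In each layer the seepage velocity is v_i = q/n_i, so the layer transit time is t_i = b_i·n_i / q:
  layer 1 (fractured sandstone): t_1 = 9.60 × 0.17 / 0.9730 = 1.677 d
  layer 2 (fine sand): t_2 = 10.4 × 0.18 / 0.9730 = 1.924 d
  layer 3 (clean gravel): t_3 = 9.23 × 0.25 / 0.9730 = 2.371 d
  layer 4 (coarse sand): t_4 = 7.15 × 0.27 / 0.9730 = 1.984 d
Total t = Σ t_i = 7.956 days.

7.96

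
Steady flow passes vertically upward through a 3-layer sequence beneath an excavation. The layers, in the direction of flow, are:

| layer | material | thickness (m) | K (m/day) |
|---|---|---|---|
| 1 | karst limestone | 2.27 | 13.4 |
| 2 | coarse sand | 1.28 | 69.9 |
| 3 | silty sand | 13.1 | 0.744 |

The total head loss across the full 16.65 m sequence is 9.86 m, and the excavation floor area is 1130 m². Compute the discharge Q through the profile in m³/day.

626

Flow is perpendicular to layering, so the layers act in series and the equivalent K is the thickness-weighted harmonic mean.
Total thickness L = 2.27 + 1.28 + 13.1 = 16.65 m.
Σ(b_i/K_i) = 2.27/13.4 + 1.28/69.9 + 13.1/0.744 = 17.80 d.
K_eq = L / Σ(b_i/K_i) = 16.65 / 17.80 = 0.9356 m/day.
Q = K_eq · A · (Δh/L) = 0.9356 × 1130 × (9.86/16.65) = 626.1 m³/day.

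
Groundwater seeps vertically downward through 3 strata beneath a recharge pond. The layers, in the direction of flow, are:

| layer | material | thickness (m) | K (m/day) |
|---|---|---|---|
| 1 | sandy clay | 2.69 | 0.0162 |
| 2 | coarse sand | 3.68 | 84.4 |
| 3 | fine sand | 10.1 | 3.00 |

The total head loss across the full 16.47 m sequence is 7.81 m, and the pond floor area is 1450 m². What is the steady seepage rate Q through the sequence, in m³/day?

66.8

Flow is perpendicular to layering, so the layers act in series and the equivalent K is the thickness-weighted harmonic mean.
Total thickness L = 2.69 + 3.68 + 10.1 = 16.47 m.
Σ(b_i/K_i) = 2.69/0.0162 + 3.68/84.4 + 10.1/3.00 = 169.5 d.
K_eq = L / Σ(b_i/K_i) = 16.47 / 169.5 = 0.09719 m/day.
Q = K_eq · A · (Δh/L) = 0.09719 × 1450 × (7.81/16.47) = 66.83 m³/day.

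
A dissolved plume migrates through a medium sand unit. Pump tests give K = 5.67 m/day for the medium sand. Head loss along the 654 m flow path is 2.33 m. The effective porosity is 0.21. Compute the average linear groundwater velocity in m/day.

0.0962

Hydraulic gradient i = Δh / L = 2.33 / 654 = 0.003563.
Darcy flux q = K · i = 5.670 × 0.003563 = 0.02020 m/day.
Seepage velocity v = q / n_e = 0.02020 / 0.21 = 0.09619 m/day.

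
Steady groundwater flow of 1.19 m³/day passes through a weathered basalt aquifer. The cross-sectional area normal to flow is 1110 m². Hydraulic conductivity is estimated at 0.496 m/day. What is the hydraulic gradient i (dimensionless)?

0.00216

From Q = K·A·i, i = Q / (K·A) = 1.19 / (0.4960 × 1110) = 0.002161.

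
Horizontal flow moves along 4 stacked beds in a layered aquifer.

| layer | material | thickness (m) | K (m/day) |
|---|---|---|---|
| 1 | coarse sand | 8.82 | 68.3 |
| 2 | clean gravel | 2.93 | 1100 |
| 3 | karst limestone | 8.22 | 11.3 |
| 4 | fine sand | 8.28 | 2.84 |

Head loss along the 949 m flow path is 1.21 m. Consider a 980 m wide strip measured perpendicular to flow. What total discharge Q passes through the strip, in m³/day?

Flow is parallel to layering, so each bed carries its own Darcy discharge and the transmissivities add.
Σ(K_i·b_i) = 68.3×8.82 + 1100×2.93 + 11.3×8.22 + 2.84×8.28 = 3942 m²/day.
Hydraulic gradient i = Δh / L = 1.21 / 949 = 0.001275.
Q = Σ(K_i·b_i) · W · i = 3942 × 980 × 0.001275 = 4925 m³/day.

4930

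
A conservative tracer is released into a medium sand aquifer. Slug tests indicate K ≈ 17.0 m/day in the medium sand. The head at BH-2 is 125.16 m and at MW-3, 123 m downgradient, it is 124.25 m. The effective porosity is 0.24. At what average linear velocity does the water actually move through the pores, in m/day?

Hydraulic gradient i = (125.16 − 124.25) / 123 = 0.91 / 123 = 0.007398.
Darcy flux q = K · i = 17.00 × 0.007398 = 0.1258 m/day.
Seepage velocity v = q / n_e = 0.1258 / 0.24 = 0.5241 m/day.

0.524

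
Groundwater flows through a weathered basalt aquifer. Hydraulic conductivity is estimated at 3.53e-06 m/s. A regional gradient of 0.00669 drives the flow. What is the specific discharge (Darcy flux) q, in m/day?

0.00204

Convert K: 3.53e-06 m/s × 86400 = 0.3050 m/day.
Hydraulic gradient i = 0.00669.
Specific discharge q = K · i = 0.3050 × 0.006690 = 0.002040 m/day.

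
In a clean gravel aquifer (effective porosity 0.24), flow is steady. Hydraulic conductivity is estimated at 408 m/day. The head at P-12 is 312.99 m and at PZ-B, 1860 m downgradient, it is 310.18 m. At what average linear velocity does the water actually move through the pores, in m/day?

2.57

Hydraulic gradient i = (312.99 − 310.18) / 1860 = 2.81 / 1860 = 0.001511.
Darcy flux q = K · i = 408.0 × 0.001511 = 0.6164 m/day.
Seepage velocity v = q / n_e = 0.6164 / 0.24 = 2.568 m/day.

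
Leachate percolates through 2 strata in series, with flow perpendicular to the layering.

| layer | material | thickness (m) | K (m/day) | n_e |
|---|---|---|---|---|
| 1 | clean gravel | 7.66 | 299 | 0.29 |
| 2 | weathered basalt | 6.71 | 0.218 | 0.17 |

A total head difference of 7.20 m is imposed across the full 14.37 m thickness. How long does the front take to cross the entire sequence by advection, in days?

14.4

With flow normal to the layers, continuity requires the same specific discharge q through every layer.
Σ(b_i/K_i) = 7.66/299 + 6.71/0.218 = 30.81 d.
q = Δh / Σ(b_i/K_i) = 7.20 / 30.81 = 0.2337 m/day.
In each layer the seepage velocity is v_i = q/n_i, so the layer transit time is t_i = b_i·n_i / q:
  layer 1 (clean gravel): t_1 = 7.66 × 0.29 / 0.2337 = 9.504 d
  layer 2 (weathered basalt): t_2 = 6.71 × 0.17 / 0.2337 = 4.881 d
Total t = Σ t_i = 14.38 days.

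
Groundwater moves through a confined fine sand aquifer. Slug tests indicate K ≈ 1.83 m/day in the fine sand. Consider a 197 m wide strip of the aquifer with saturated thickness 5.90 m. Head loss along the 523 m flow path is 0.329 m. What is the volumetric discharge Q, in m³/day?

1.34

Cross-sectional area A = 197 × 5.90 = 1162 m².
Hydraulic gradient i = Δh / L = 0.329 / 523 = 0.0006291.
Darcy's law: Q = K · A · i = 1.830 × 1162 × 0.0006291 = 1.338 m³/day.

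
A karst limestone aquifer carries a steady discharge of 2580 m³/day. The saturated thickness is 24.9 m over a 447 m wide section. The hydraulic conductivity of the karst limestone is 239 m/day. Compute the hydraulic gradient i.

Cross-sectional area A = 447 × 24.9 = 11130 m².
From Q = K·A·i, i = Q / (K·A) = 2580 / (239.0 × 11130) = 0.0009699.

0.000970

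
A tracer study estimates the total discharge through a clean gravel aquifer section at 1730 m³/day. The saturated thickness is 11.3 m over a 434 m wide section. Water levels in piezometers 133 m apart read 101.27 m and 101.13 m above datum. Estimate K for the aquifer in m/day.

Cross-sectional area A = 434 × 11.3 = 4904 m².
Hydraulic gradient i = (101.27 − 101.13) / 133 = 0.14 / 133 = 0.001053.
From Q = K·A·i, K = Q / (A·i) = 1730 / (4904 × 0.001053) = 335.1 m/day.

335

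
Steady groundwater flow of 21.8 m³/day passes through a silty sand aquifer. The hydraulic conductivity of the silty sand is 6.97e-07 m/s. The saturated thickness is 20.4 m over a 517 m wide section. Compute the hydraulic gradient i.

Convert K: 6.97e-07 m/s × 86400 = 0.06022 m/day.
Cross-sectional area A = 517 × 20.4 = 10547 m².
From Q = K·A·i, i = Q / (K·A) = 21.8 / (0.06022 × 10547) = 0.03432.

0.0343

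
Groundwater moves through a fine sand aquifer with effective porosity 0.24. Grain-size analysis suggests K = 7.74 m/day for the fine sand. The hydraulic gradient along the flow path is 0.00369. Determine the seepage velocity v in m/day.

Hydraulic gradient i = 0.00369.
Darcy flux q = K · i = 7.740 × 0.003690 = 0.02856 m/day.
Seepage velocity v = q / n_e = 0.02856 / 0.24 = 0.1190 m/day.

0.119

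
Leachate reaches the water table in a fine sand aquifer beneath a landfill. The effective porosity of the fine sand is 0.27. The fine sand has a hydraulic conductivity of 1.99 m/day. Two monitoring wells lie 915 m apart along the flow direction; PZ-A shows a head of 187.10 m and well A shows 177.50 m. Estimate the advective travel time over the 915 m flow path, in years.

32.4

Hydraulic gradient i = (187.10 − 177.50) / 915 = 9.6 / 915 = 0.01049.
Darcy flux q = K · i = 1.990 × 0.01049 = 0.02088 m/day.
Seepage velocity v = q / n_e = 0.02088 / 0.27 = 0.07733 m/day.
Travel time t = L / v = 915 / 0.07733 = 11833 days = 32.40 years.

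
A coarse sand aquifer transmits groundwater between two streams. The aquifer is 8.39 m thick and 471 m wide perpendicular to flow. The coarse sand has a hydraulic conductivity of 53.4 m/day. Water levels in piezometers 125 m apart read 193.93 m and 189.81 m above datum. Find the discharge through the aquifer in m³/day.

Cross-sectional area A = 471 × 8.39 = 3952 m².
Hydraulic gradient i = (193.93 − 189.81) / 125 = 4.12 / 125 = 0.03296.
Darcy's law: Q = K · A · i = 53.40 × 3952 × 0.03296 = 6955 m³/day.

6960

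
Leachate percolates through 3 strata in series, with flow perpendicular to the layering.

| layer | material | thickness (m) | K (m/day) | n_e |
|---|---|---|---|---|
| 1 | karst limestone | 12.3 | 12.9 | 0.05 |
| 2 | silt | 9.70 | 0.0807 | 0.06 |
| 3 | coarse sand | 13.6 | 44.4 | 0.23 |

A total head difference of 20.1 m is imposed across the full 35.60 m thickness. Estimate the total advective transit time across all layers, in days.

With flow normal to the layers, continuity requires the same specific discharge q through every layer.
Σ(b_i/K_i) = 12.3/12.9 + 9.70/0.0807 + 13.6/44.4 = 121.5 d.
q = Δh / Σ(b_i/K_i) = 20.1 / 121.5 = 0.1655 m/day.
In each layer the seepage velocity is v_i = q/n_i, so the layer transit time is t_i = b_i·n_i / q:
  layer 1 (karst limestone): t_1 = 12.3 × 0.05 / 0.1655 = 3.716 d
  layer 2 (silt): t_2 = 9.70 × 0.06 / 0.1655 = 3.517 d
  layer 3 (coarse sand): t_3 = 13.6 × 0.23 / 0.1655 = 18.90 d
Total t = Σ t_i = 26.13 days.

26.1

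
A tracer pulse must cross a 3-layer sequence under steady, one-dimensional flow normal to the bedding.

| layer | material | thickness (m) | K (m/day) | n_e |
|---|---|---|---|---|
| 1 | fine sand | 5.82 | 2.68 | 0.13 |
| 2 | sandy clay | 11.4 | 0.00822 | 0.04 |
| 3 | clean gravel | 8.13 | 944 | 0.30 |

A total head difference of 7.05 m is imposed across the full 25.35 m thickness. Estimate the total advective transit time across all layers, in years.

With flow normal to the layers, continuity requires the same specific discharge q through every layer.
Σ(b_i/K_i) = 5.82/2.68 + 11.4/0.00822 + 8.13/944 = 1389 d.
q = Δh / Σ(b_i/K_i) = 7.05 / 1389 = 0.005075 m/day.
In each layer the seepage velocity is v_i = q/n_i, so the layer transit time is t_i = b_i·n_i / q:
  layer 1 (fine sand): t_1 = 5.82 × 0.13 / 0.005075 = 149.1 d
  layer 2 (sandy clay): t_2 = 11.4 × 0.04 / 0.005075 = 89.84 d
  layer 3 (clean gravel): t_3 = 8.13 × 0.30 / 0.005075 = 480.5 d
Total t = Σ t_i = 719.5 days = 1.970 years.

1.97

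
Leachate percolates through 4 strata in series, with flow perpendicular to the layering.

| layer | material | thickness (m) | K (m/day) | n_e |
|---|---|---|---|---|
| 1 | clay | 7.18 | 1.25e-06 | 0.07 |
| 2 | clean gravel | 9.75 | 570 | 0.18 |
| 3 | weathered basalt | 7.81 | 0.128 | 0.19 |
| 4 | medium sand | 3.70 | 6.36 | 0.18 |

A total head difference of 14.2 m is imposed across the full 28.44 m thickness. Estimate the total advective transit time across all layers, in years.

With flow normal to the layers, continuity requires the same specific discharge q through every layer.
Σ(b_i/K_i) = 7.18/1.25e-06 + 9.75/570 + 7.81/0.128 + 3.70/6.36 = 5.744e+06 d.
q = Δh / Σ(b_i/K_i) = 14.2 / 5.744e+06 = 2.472e-06 m/day.
In each layer the seepage velocity is v_i = q/n_i, so the layer transit time is t_i = b_i·n_i / q:
  layer 1 (clay): t_1 = 7.18 × 0.07 / 2.472e-06 = 2.033e+05 d
  layer 2 (clean gravel): t_2 = 9.75 × 0.18 / 2.472e-06 = 7.099e+05 d
  layer 3 (weathered basalt): t_3 = 7.81 × 0.19 / 2.472e-06 = 6.003e+05 d
  layer 4 (medium sand): t_4 = 3.70 × 0.18 / 2.472e-06 = 2.694e+05 d
Total t = Σ t_i = 1.783e+06 days = 4881 years.

4880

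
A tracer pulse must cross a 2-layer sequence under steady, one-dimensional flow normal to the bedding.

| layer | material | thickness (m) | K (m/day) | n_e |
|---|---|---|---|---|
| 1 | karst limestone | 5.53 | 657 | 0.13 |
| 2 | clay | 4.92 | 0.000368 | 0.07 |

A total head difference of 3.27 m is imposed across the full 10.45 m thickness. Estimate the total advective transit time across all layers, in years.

With flow normal to the layers, continuity requires the same specific discharge q through every layer.
Σ(b_i/K_i) = 5.53/657 + 4.92/0.000368 = 13370 d.
q = Δh / Σ(b_i/K_i) = 3.27 / 13370 = 0.0002446 m/day.
In each layer the seepage velocity is v_i = q/n_i, so the layer transit time is t_i = b_i·n_i / q:
  layer 1 (karst limestone): t_1 = 5.53 × 0.13 / 0.0002446 = 2939 d
  layer 2 (clay): t_2 = 4.92 × 0.07 / 0.0002446 = 1408 d
Total t = Σ t_i = 4347 days = 11.90 years.

11.9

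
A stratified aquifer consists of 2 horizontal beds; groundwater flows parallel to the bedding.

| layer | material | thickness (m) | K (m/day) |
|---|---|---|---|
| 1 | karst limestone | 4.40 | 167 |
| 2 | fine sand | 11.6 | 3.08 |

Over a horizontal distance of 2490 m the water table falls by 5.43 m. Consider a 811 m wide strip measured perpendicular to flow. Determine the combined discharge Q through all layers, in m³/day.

Flow is parallel to layering, so each bed carries its own Darcy discharge and the transmissivities add.
Σ(K_i·b_i) = 167×4.40 + 3.08×11.6 = 770.5 m²/day.
Hydraulic gradient i = Δh / L = 5.43 / 2490 = 0.002181.
Q = Σ(K_i·b_i) · W · i = 770.5 × 811 × 0.002181 = 1363 m³/day.

1360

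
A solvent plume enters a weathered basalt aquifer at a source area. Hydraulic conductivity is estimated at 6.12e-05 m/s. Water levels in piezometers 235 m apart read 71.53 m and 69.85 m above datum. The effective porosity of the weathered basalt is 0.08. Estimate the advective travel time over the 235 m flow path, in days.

Convert K: 6.12e-05 m/s × 86400 = 5.288 m/day.
Hydraulic gradient i = (71.53 − 69.85) / 235 = 1.68 / 235 = 0.007149.
Darcy flux q = K · i = 5.288 × 0.007149 = 0.03780 m/day.
Seepage velocity v = q / n_e = 0.03780 / 0.08 = 0.4725 m/day.
Travel time t = L / v = 235 / 0.4725 = 497.3 days.

497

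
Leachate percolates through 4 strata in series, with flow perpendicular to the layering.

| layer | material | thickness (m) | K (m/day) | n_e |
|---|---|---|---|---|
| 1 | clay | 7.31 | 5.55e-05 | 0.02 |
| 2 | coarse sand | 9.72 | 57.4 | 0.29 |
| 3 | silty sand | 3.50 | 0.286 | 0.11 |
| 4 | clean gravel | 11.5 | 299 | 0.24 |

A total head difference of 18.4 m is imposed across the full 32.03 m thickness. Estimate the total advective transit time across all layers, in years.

120

With flow normal to the layers, continuity requires the same specific discharge q through every layer.
Σ(b_i/K_i) = 7.31/5.55e-05 + 9.72/57.4 + 3.50/0.286 + 11.5/299 = 1.317e+05 d.
q = Δh / Σ(b_i/K_i) = 18.4 / 1.317e+05 = 0.0001397 m/day.
In each layer the seepage velocity is v_i = q/n_i, so the layer transit time is t_i = b_i·n_i / q:
  layer 1 (clay): t_1 = 7.31 × 0.02 / 0.0001397 = 1047 d
  layer 2 (coarse sand): t_2 = 9.72 × 0.29 / 0.0001397 = 20180 d
  layer 3 (silty sand): t_3 = 3.50 × 0.11 / 0.0001397 = 2756 d
  layer 4 (clean gravel): t_4 = 11.5 × 0.24 / 0.0001397 = 19759 d
Total t = Σ t_i = 43741 days = 119.8 years.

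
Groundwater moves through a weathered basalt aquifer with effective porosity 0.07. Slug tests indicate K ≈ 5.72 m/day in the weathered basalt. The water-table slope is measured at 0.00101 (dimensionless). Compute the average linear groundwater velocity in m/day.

0.0825

Hydraulic gradient i = 0.00101.
Darcy flux q = K · i = 5.720 × 0.001010 = 0.005777 m/day.
Seepage velocity v = q / n_e = 0.005777 / 0.07 = 0.08253 m/day.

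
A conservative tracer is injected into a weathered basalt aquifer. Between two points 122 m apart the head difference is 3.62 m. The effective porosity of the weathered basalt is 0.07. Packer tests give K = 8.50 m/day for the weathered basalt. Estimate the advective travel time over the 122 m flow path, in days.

Hydraulic gradient i = Δh / L = 3.62 / 122 = 0.02967.
Darcy flux q = K · i = 8.500 × 0.02967 = 0.2522 m/day.
Seepage velocity v = q / n_e = 0.2522 / 0.07 = 3.603 m/day.
Travel time t = L / v = 122 / 3.603 = 33.86 days.

33.9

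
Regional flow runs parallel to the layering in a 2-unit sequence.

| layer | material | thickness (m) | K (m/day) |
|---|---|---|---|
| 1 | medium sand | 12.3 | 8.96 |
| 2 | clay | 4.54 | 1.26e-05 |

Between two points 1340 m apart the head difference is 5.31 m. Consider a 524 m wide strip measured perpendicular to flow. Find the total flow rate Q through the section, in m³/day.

229

Flow is parallel to layering, so each bed carries its own Darcy discharge and the transmissivities add.
Σ(K_i·b_i) = 8.96×12.3 + 1.26e-05×4.54 = 110.2 m²/day.
Hydraulic gradient i = Δh / L = 5.31 / 1340 = 0.003963.
Q = Σ(K_i·b_i) · W · i = 110.2 × 524 × 0.003963 = 228.8 m³/day.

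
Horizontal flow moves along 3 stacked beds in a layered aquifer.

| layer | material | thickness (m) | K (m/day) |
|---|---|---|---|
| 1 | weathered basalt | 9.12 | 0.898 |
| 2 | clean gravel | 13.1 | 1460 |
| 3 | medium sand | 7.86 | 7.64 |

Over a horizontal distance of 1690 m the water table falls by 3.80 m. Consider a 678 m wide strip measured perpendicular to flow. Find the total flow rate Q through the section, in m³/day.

Flow is parallel to layering, so each bed carries its own Darcy discharge and the transmissivities add.
Σ(K_i·b_i) = 0.898×9.12 + 1460×13.1 + 7.64×7.86 = 19194 m²/day.
Hydraulic gradient i = Δh / L = 3.80 / 1690 = 0.002249.
Q = Σ(K_i·b_i) · W · i = 19194 × 678 × 0.002249 = 29262 m³/day.

29300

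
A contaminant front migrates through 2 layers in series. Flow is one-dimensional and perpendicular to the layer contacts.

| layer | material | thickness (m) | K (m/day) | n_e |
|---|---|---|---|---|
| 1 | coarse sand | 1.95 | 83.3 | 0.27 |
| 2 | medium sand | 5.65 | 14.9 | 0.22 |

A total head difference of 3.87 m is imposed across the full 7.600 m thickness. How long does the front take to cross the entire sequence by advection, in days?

With flow normal to the layers, continuity requires the same specific discharge q through every layer.
Σ(b_i/K_i) = 1.95/83.3 + 5.65/14.9 = 0.4026 d.
q = Δh / Σ(b_i/K_i) = 3.87 / 0.4026 = 9.612 m/day.
In each layer the seepage velocity is v_i = q/n_i, so the layer transit time is t_i = b_i·n_i / q:
  layer 1 (coarse sand): t_1 = 1.95 × 0.27 / 9.612 = 0.05477 d
  layer 2 (medium sand): t_2 = 5.65 × 0.22 / 9.612 = 0.1293 d
Total t = Σ t_i = 0.1841 days.

0.184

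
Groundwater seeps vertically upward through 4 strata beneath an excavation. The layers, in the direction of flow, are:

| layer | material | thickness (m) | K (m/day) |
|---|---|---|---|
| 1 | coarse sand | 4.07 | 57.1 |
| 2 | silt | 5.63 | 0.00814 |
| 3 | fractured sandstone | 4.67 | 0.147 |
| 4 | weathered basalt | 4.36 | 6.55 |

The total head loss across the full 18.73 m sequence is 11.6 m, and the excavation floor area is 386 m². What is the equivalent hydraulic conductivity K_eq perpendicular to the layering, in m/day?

0.0259

Flow is perpendicular to layering, so the layers act in series and the equivalent K is the thickness-weighted harmonic mean.
Total thickness L = 4.07 + 5.63 + 4.67 + 4.36 = 18.73 m.
Σ(b_i/K_i) = 4.07/57.1 + 5.63/0.00814 + 4.67/0.147 + 4.36/6.55 = 724.2 d.
K_eq = L / Σ(b_i/K_i) = 18.73 / 724.2 = 0.02586 m/day.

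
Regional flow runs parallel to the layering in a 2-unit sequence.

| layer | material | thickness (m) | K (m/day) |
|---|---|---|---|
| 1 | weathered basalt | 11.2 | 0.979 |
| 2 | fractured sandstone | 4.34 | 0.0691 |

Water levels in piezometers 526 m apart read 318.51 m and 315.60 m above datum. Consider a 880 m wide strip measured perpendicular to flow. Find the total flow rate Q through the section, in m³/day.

Flow is parallel to layering, so each bed carries its own Darcy discharge and the transmissivities add.
Σ(K_i·b_i) = 0.979×11.2 + 0.0691×4.34 = 11.26 m²/day.
Hydraulic gradient i = (318.51 − 315.60) / 526 = 2.91 / 526 = 0.005532.
Q = Σ(K_i·b_i) · W · i = 11.26 × 880 × 0.005532 = 54.84 m³/day.

54.8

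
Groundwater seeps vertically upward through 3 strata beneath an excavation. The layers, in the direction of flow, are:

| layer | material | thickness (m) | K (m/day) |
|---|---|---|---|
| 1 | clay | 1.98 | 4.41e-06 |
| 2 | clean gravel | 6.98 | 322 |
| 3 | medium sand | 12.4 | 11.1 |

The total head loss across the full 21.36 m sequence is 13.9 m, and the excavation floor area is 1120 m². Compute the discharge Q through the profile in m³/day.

Flow is perpendicular to layering, so the layers act in series and the equivalent K is the thickness-weighted harmonic mean.
Total thickness L = 1.98 + 6.98 + 12.4 = 21.36 m.
Σ(b_i/K_i) = 1.98/4.41e-06 + 6.98/322 + 12.4/11.1 = 4.490e+05 d.
K_eq = L / Σ(b_i/K_i) = 21.36 / 4.490e+05 = 4.757e-05 m/day.
Q = K_eq · A · (Δh/L) = 4.757e-05 × 1120 × (13.9/21.36) = 0.03467 m³/day.

0.0347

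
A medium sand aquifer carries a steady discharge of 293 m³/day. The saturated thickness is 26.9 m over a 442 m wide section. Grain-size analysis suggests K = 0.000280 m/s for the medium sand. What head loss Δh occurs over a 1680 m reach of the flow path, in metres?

Convert K: 0.000280 m/s × 86400 = 24.19 m/day.
Cross-sectional area A = 442 × 26.9 = 11890 m².
From Q = K·A·i, i = Q / (K·A) = 293 / (24.19 × 11890) = 0.001019.
Head loss Δh = i · L = 0.001019 × 1680 = 1.711 m.

1.71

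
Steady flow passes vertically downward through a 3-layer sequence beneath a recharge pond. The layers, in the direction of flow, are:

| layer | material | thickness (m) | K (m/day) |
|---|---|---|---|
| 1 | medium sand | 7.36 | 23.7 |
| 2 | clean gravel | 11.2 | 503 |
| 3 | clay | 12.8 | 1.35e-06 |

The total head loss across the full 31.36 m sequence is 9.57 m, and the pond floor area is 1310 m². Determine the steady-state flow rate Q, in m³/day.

Flow is perpendicular to layering, so the layers act in series and the equivalent K is the thickness-weighted harmonic mean.
Total thickness L = 7.36 + 11.2 + 12.8 = 31.36 m.
Σ(b_i/K_i) = 7.36/23.7 + 11.2/503 + 12.8/1.35e-06 = 9.481e+06 d.
K_eq = L / Σ(b_i/K_i) = 31.36 / 9.481e+06 = 3.307e-06 m/day.
Q = K_eq · A · (Δh/L) = 3.307e-06 × 1310 × (9.57/31.36) = 0.001322 m³/day.

0.00132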